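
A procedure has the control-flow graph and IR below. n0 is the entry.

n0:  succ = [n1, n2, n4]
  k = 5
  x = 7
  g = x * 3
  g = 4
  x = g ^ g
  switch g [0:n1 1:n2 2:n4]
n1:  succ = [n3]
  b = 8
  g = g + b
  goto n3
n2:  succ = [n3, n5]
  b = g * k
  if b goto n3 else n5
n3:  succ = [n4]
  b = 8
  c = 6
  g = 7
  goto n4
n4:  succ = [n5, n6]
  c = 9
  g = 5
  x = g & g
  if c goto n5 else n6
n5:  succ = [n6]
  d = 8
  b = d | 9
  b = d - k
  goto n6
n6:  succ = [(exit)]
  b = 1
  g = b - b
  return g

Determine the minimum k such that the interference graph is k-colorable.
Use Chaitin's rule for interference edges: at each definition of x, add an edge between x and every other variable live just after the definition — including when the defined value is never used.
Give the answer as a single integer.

Per-block:
  n0: def={g,k,x} ue=∅
  n1: def={b,g} ue={g}
  n2: def={b} ue={g,k}
  n3: def={b,c,g} ue=∅
  n4: def={c,g,x} ue=∅
  n5: def={b,d} ue={k}
  n6: def={b,g} ue=∅

Live sets:
  n0 li=∅ lo={g,k}
  n1 li={g,k} lo={k}
  n2 li={g,k} lo={k}
  n3 li={k} lo={k}
  n4 li={k} lo={k}
  n5 li={k} lo=∅
  n6 li=∅ lo=∅

Conflict graph:
  b: {d,g,k}
  c: {g,k,x}
  d: {b,k}
  g: {b,c,k,x}
  k: {b,c,d,g,x}
  x: {c,g,k}

Chromatic number:
  clique {c,g,k,x} ⇒ need ≥ 4
  assign b→R2 c→R2 d→R1 g→R1 k→R0 x→R3 — no edge inside a register ⇒ χ ≤ 4
  χ = 4

Answer: 4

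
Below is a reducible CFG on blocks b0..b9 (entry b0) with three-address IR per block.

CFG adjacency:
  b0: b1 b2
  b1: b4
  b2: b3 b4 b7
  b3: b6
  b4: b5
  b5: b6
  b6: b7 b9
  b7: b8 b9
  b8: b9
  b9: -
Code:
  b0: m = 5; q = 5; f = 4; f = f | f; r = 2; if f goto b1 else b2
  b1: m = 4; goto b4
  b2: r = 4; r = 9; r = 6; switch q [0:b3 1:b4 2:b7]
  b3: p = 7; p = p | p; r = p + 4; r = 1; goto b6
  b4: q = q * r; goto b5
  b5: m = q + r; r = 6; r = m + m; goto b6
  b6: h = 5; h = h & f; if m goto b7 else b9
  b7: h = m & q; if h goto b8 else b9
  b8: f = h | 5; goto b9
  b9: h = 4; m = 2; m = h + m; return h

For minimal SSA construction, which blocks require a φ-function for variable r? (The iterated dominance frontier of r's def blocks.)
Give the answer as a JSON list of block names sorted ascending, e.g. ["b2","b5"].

Answer: ["b4", "b6", "b7", "b9"]

Working:
idom tree: b1←b0 b2←b0 b3←b2 b4←b0 b5←b4 b6←b0 b7←b0 b8←b7 b9←b0
Dom∩ at merges:
  b4: preds {b1,b2}: {b0,b1} ∩ {b0,b2} = {b0}; idom=b0
  b6: preds {b3,b5}: {b0,b2,b3} ∩ {b0,b4,b5} = {b0}; idom=b0
  b7: preds {b2,b6}: {b0,b2} ∩ {b0,b6} = {b0}; idom=b0
  b9: preds {b6,b7,b8}: {b0,b6} ∩ {b0,b7} ∩ {b0,b7,b8} = {b0}; idom=b0

DF derivation:
  b4←b1: walk b1 to b0
  b4←b2: walk b2 to b0
  b6←b3: walk b3→b2 to b0
  b6←b5: walk b5→b4 to b0
  b7←b2: walk b2 to b0
  b7←b6: walk b6 to b0
  b9←b6: walk b6 to b0
  b9←b7: walk b7 to b0
  b9←b8: walk b8→b7 to b0
  DF(b0)=∅
  DF(b1)={b4}
  DF(b2)={b4,b6,b7}
  DF(b3)={b6}
  DF(b4)={b6}
  DF(b5)={b6}
  DF(b6)={b7,b9}
  DF(b7)={b9}
  DF(b8)={b9}
  DF(b9)=∅

φ for r: defs {b0,b2,b3,b5}
  DF⁺ = {b4,b6,b7,b9}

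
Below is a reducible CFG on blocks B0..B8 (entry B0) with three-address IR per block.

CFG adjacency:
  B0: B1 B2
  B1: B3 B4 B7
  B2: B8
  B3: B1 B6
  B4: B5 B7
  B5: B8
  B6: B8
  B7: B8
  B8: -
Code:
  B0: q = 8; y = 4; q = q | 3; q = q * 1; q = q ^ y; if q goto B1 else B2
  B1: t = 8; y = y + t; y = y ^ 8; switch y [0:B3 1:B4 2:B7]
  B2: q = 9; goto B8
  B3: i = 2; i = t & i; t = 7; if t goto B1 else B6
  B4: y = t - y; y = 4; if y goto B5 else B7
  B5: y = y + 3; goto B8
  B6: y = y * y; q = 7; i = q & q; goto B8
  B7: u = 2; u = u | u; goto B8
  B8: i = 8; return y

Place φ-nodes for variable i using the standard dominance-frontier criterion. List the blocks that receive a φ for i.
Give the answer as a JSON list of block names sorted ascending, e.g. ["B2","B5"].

idom tree: B1←B0 B2←B0 B3←B1 B4←B1 B5←B4 B6←B3 B7←B1 B8←B0
Dom∩ at merges:
  B1: preds {B0,B3}: {B0} ∩ {B0,B1,B3} = {B0}; idom=B0
  B7: preds {B1,B4}: {B0,B1} ∩ {B0,B1,B4} = {B0,B1}; idom=B1
  B8: preds {B2,B5,B6,B7}: {B0,B2} ∩ {B0,B1,B4,B5} ∩ {B0,B1,B3,B6} ∩ {B0,B1,B7} = {B0}; idom=B0

Frontier:
  B1←B0: walk · to B0
  B1←B3: walk B3→B1 to B0
  B7←B1: walk · to B1
  B7←B4: walk B4 to B1
  B8←B2: walk B2 to B0
  B8←B5: walk B5→B4→B1 to B0
  B8←B6: walk B6→B3→B1 to B0
  B8←B7: walk B7→B1 to B0
  B0: DF=∅
  B1: DF={B1,B8}
  B2: DF={B8}
  B3: DF={B1,B8}
  B4: DF={B7,B8}
  B5: DF={B8}
  B6: DF={B8}
  B7: DF={B8}
  B8: DF=∅

φ for i: defs {B3,B6,B8}
  DF⁺ = {B1,B8}

Answer: ["B1", "B8"]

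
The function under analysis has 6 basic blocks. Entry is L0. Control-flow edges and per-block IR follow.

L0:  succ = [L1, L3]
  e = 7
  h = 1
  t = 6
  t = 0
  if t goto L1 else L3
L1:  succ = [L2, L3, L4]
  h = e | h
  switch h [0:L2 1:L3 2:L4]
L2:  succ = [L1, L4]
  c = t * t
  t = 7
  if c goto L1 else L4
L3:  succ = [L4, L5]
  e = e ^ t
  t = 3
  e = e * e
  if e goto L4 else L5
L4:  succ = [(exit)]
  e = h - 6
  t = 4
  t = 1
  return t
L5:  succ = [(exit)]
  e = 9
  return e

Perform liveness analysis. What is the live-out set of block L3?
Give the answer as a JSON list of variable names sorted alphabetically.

Per-block:
  L0 def {e,h,t} use ∅
  L1 def {h} use {e,h}
  L2 def {c,t} use {t}
  L3 def {e,t} use {e,t}
  L4 def {e,t} use {h}
  L5 def {e} use ∅

Live sets:
  L0: in=∅ out={e,h,t}
  L1: in={e,h,t} out={e,h,t}
  L2: in={e,h,t} out={e,h,t}
  L3: in={e,h,t} out={h}
  L4: in={h} out=∅
  L5: in=∅ out=∅

live-out(L3) = ["h"]

Answer: ["h"]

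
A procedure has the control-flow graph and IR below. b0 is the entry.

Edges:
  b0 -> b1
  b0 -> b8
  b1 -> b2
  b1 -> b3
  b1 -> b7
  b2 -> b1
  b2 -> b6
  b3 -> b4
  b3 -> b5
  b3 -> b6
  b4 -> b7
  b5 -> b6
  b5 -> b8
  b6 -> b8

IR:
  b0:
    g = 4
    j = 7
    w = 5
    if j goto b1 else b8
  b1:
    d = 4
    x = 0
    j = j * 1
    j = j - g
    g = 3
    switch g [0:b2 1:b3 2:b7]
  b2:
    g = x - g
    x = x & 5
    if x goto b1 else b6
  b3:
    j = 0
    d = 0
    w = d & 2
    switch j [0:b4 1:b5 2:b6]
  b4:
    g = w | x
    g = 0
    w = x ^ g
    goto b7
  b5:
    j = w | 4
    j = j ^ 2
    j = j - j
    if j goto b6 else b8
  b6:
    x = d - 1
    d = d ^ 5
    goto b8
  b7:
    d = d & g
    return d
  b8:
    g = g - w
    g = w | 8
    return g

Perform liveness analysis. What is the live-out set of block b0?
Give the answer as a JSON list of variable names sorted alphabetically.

def/use:
  b0: {g,j,w} / ∅
  b1: {d,g,j,x} / {g,j}
  b2: {g,x} / {g,x}
  b3: {d,j,w} / ∅
  b4: {g,w} / {w,x}
  b5: {j} / {w}
  b6: {d,x} / {d}
  b7: {d} / {d,g}
  b8: {g} / {g,w}

Liveness:
  b0 li=∅ lo={g,j,w}
  b1 li={g,j,w} lo={d,g,j,w,x}
  b2 li={d,g,j,w,x} lo={d,g,j,w}
  b3 li={g,x} lo={d,g,w,x}
  b4 li={d,w,x} lo={d,g}
  b5 li={d,g,w} lo={d,g,w}
  b6 li={d,g,w} lo={g,w}
  b7 li={d,g} lo=∅
  b8 li={g,w} lo=∅

live-out(b0) = ["g", "j", "w"]

Answer: ["g", "j", "w"]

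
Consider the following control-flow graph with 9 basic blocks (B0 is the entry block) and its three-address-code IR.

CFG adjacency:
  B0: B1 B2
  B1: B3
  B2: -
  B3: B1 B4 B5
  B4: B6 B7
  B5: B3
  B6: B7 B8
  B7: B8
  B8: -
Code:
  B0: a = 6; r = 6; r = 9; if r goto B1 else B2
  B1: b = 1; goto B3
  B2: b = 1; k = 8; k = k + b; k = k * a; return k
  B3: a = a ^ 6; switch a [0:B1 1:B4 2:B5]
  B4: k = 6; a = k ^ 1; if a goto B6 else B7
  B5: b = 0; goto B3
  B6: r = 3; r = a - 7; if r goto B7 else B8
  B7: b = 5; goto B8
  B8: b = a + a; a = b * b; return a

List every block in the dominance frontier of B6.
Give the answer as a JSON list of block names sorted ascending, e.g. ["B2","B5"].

idom tree: B1←B0 B2←B0 B3←B1 B4←B3 B5←B3 B6←B4 B7←B4 B8←B4
Dom at joins:
  B1: preds {B0,B3}: {B0} ∩ {B0,B1,B3} = {B0}; idom=B0
  B3: preds {B1,B5}: {B0,B1} ∩ {B0,B1,B3,B5} = {B0,B1}; idom=B1
  B7: preds {B4,B6}: {B0,B1,B3,B4} ∩ {B0,B1,B3,B4,B6} = {B0,B1,B3,B4}; idom=B4
  B8: preds {B6,B7}: {B0,B1,B3,B4,B6} ∩ {B0,B1,B3,B4,B7} = {B0,B1,B3,B4}; idom=B4

DF walk-up:
  B1←B0: walk · to B0
  B1←B3: walk B3→B1 to B0
  B3←B1: walk · to B1
  B3←B5: walk B5→B3 to B1
  B7←B4: walk · to B4
  B7←B6: walk B6 to B4
  B8←B6: walk B6 to B4
  B8←B7: walk B7 to B4
  B0: DF=∅
  B1: DF={B1}
  B2: DF=∅
  B3: DF={B1,B3}
  B4: DF=∅
  B5: DF={B3}
  B6: DF={B7,B8}
  B7: DF={B8}
  B8: DF=∅

DF(B6) = ["B7", "B8"]

Answer: ["B7", "B8"]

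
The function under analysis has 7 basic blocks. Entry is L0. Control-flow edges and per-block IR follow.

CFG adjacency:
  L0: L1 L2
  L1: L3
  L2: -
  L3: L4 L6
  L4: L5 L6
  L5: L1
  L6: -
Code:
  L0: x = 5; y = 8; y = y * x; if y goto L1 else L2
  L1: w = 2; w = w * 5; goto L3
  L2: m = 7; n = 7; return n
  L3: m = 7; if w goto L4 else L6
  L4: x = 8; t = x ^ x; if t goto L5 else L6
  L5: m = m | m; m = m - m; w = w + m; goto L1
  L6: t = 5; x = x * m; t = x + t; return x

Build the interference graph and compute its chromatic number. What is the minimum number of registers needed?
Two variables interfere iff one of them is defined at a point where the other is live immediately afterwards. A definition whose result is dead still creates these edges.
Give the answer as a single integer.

Answer: 4

Analysis:
Block summaries:
  L0: def={x,y} ue=∅
  L1: def={w} ue=∅
  L2: def={m,n} ue=∅
  L3: def={m} ue={w}
  L4: def={t,x} ue=∅
  L5: def={m,w} ue={m,w}
  L6: def={t,x} ue={m,x}

Liveness:
  live L0: ∅→{x}
  live L1: {x}→{w,x}
  live L2: ∅→∅
  live L3: {w,x}→{m,w,x}
  live L4: {m,w}→{m,w,x}
  live L5: {m,w,x}→{x}
  live L6: {m,x}→∅

Conflict graph:
  m: {t,w,x}
  n: ∅
  t: {m,w,x}
  w: {m,t,x}
  x: {m,t,w,y}
  y: {x}

Chromatic number:
  clique {m,t,w,x} ⇒ need ≥ 4
  4-colouring: R0={n,x}  R1={m,y}  R2={t}  R3={w}
  χ = 4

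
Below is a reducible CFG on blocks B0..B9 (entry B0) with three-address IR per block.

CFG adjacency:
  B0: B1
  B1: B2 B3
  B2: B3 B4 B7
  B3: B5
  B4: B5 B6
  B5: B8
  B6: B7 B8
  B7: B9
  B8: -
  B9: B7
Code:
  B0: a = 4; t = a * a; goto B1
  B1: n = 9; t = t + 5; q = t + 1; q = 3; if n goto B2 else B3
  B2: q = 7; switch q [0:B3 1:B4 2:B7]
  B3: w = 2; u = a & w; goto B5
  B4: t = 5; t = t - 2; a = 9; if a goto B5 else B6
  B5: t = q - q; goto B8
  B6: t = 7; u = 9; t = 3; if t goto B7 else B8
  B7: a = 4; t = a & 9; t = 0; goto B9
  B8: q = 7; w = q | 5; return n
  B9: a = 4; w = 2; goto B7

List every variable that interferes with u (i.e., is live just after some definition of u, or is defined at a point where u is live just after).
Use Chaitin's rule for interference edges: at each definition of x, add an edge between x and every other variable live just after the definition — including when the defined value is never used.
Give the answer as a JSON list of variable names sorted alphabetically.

Answer: ["n", "q"]

Analysis:
Per-block:
  B0 def {a,t} use ∅
  B1 def {n,q,t} use {t}
  B2 def {q} use ∅
  B3 def {u,w} use {a}
  B4 def {a,t} use ∅
  B5 def {t} use {q}
  B6 def {t,u} use ∅
  B7 def {a,t} use ∅
  B8 def {q,w} use {n}
  B9 def {a,w} use ∅

Liveness:
  B0 li=∅ lo={a,t}
  B1 li={a,t} lo={a,n,q}
  B2 li={a,n} lo={a,n,q}
  B3 li={a,n,q} lo={n,q}
  B4 li={n,q} lo={n,q}
  B5 li={n,q} lo={n}
  B6 li={n} lo={n}
  B7 li=∅ lo=∅
  B8 li={n} lo=∅
  B9 li=∅ lo=∅

Interfere edges:
  a — {n,q,t,w}
  n — {a,q,t,u,w}
  q — {a,n,t,u,w}
  t — {a,n,q}
  u — {n,q}
  w — {a,n,q}

N(u) = ["n", "q"]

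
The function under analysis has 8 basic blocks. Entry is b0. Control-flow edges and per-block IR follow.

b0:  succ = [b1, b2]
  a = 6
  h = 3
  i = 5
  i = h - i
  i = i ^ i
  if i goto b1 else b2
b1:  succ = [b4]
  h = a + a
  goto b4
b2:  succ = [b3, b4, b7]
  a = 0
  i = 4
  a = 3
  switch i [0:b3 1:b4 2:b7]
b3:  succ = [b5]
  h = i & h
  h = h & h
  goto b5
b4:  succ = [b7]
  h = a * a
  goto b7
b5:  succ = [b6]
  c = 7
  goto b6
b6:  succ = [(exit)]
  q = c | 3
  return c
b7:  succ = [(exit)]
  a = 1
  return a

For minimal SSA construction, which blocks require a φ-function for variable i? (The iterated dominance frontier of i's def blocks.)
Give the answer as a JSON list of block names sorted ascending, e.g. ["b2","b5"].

idom tree: b1←b0 b2←b0 b3←b2 b4←b0 b5←b3 b6←b5 b7←b0
Join-block Dom:
  b4: preds {b1,b2}: {b0,b1} ∩ {b0,b2} = {b0}; idom=b0
  b7: preds {b2,b4}: {b0,b2} ∩ {b0,b4} = {b0}; idom=b0

Frontier:
  join b4 pred b1: b1 stop@b0
  join b4 pred b2: b2 stop@b0
  join b7 pred b2: b2 stop@b0
  join b7 pred b4: b4 stop@b0
  DF(b0)=∅
  DF(b1)={b4}
  DF(b2)={b4,b7}
  DF(b3)=∅
  DF(b4)={b7}
  DF(b5)=∅
  DF(b6)=∅
  DF(b7)=∅

φ for i: defs {b0,b2}
  DF⁺ = {b4,b7}

Answer: ["b4", "b7"]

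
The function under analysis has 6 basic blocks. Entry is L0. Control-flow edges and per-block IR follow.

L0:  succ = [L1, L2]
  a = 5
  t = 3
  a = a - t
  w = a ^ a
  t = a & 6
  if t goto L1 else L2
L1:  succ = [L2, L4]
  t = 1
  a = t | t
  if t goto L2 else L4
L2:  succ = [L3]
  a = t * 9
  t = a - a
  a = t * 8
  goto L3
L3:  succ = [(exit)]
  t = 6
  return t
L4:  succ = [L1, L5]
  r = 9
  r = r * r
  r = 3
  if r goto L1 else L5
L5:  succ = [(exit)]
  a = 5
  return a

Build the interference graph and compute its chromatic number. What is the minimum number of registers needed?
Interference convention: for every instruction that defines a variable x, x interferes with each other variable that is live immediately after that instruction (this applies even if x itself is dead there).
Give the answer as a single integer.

Per-block:
  L0: def={a,t,w} ue=∅
  L1: def={a,t} ue=∅
  L2: def={a,t} ue={t}
  L3: def={t} ue=∅
  L4: def={r} ue=∅
  L5: def={a} ue=∅

Liveness:
  L0 li=∅ lo={t}
  L1 li=∅ lo={t}
  L2 li={t} lo=∅
  L3 li=∅ lo=∅
  L4 li=∅ lo=∅
  L5 li=∅ lo=∅

Conflict graph:
  a↔{t,w}
  r↔∅
  t↔{a}
  w↔{a}

Registers:
  {a,t} pairwise interfere (2-clique) ⇒ χ ≥ 2
  assign a→c0 r→c0 t→c1 w→c1 — no edge inside a register ⇒ χ ≤ 2
  χ = 2

Answer: 2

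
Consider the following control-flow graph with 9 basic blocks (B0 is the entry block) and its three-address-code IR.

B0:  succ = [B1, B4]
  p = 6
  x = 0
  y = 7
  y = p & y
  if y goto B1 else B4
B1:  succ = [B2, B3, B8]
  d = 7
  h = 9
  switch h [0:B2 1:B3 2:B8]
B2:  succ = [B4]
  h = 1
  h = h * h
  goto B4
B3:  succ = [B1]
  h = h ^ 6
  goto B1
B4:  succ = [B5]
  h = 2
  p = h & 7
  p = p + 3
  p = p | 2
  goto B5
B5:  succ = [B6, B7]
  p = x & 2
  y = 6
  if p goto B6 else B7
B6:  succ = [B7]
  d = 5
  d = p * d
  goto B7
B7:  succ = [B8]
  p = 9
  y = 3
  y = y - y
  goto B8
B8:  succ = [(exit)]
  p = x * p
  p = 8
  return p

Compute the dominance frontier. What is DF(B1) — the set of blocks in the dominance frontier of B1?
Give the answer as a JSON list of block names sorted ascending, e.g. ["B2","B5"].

Answer: ["B1", "B4", "B8"]

Derivation:
idom tree: B1←B0 B2←B1 B3←B1 B4←B0 B5←B4 B6←B5 B7←B5 B8←B0
Dom at joins:
  B1: preds {B0,B3}: {B0} ∩ {B0,B1,B3} = {B0}; idom=B0
  B4: preds {B0,B2}: {B0} ∩ {B0,B1,B2} = {B0}; idom=B0
  B7: preds {B5,B6}: {B0,B4,B5} ∩ {B0,B4,B5,B6} = {B0,B4,B5}; idom=B5
  B8: preds {B1,B7}: {B0,B1} ∩ {B0,B4,B5,B7} = {B0}; idom=B0

DF walk-up:
  join B1 pred B0: · stop@B0
  join B1 pred B3: B3→B1 stop@B0
  join B4 pred B0: · stop@B0
  join B4 pred B2: B2→B1 stop@B0
  join B7 pred B5: · stop@B5
  join B7 pred B6: B6 stop@B5
  join B8 pred B1: B1 stop@B0
  join B8 pred B7: B7→B5→B4 stop@B0
  B0: DF=∅
  B1: DF={B1,B4,B8}
  B2: DF={B4}
  B3: DF={B1}
  B4: DF={B8}
  B5: DF={B8}
  B6: DF={B7}
  B7: DF={B8}
  B8: DF=∅

DF(B1) = ["B1", "B4", "B8"]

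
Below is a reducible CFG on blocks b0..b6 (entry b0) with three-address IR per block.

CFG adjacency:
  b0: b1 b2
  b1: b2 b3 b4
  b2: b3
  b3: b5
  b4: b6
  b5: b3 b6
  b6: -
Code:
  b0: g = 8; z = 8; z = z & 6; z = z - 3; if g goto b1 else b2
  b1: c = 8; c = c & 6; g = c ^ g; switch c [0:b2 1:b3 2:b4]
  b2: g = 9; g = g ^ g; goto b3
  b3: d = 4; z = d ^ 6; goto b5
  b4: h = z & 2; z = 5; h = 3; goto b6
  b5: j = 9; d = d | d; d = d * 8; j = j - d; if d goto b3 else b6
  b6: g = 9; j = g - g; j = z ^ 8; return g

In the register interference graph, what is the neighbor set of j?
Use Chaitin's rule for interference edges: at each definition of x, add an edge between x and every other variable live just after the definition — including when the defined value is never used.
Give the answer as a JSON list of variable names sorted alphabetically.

Answer: ["d", "g", "z"]

Derivation:
Block summaries:
  b0: {g,z} / ∅
  b1: {c,g} / {g}
  b2: {g} / ∅
  b3: {d,z} / ∅
  b4: {h,z} / {z}
  b5: {d,j} / {d}
  b6: {g,j} / {z}

Liveness:
  b0: in=∅ out={g,z}
  b1: in={g,z} out={z}
  b2: in=∅ out=∅
  b3: in=∅ out={d,z}
  b4: in={z} out={z}
  b5: in={d,z} out={z}
  b6: in={z} out=∅

Conflict graph:
  c: {g,z}
  d: {j,z}
  g: {c,j,z}
  h: {z}
  j: {d,g,z}
  z: {c,d,g,h,j}

N(j) = ["d", "g", "z"]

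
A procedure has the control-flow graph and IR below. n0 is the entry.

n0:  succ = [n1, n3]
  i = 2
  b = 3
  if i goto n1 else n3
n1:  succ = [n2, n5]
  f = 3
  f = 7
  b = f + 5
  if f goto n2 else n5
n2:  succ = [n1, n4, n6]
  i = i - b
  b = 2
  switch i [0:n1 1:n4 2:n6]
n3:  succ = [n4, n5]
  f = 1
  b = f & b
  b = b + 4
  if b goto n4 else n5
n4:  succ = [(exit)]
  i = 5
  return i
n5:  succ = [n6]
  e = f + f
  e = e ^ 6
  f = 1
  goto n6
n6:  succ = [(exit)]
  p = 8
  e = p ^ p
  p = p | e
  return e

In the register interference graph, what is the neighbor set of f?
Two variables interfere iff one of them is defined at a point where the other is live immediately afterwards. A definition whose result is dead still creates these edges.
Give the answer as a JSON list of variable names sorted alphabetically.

Answer: ["b", "i"]

Derivation:
def/use:
  n0 def {b,i} use ∅
  n1 def {b,f} use ∅
  n2 def {b,i} use {b,i}
  n3 def {b,f} use {b}
  n4 def {i} use ∅
  n5 def {e,f} use {f}
  n6 def {e,p} use ∅

Liveness:
  live n0: ∅→{b,i}
  live n1: {i}→{b,f,i}
  live n2: {b,i}→{i}
  live n3: {b}→{f}
  live n4: ∅→∅
  live n5: {f}→∅
  live n6: ∅→∅

Interfere edges:
  b — {f,i}
  e — {p}
  f — {b,i}
  i — {b,f}
  p — {e}

N(f) = ["b", "i"]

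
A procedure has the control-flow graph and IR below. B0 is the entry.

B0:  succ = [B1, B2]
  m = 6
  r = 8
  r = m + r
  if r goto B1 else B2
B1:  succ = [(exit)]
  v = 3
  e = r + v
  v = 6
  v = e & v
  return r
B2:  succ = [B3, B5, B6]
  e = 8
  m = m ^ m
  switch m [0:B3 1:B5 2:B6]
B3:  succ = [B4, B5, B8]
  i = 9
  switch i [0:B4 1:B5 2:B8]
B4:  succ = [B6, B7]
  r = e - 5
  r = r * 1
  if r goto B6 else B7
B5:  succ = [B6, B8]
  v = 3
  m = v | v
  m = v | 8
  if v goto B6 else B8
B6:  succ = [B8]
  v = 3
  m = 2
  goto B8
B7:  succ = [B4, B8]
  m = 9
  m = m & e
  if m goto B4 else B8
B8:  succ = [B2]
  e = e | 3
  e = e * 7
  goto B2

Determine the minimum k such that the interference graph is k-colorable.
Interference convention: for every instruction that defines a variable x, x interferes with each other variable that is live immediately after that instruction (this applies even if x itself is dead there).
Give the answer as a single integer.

Answer: 4

Derivation:
Block summaries:
  B0: def={m,r} ue=∅
  B1: def={e,v} ue={r}
  B2: def={e,m} ue={m}
  B3: def={i} ue=∅
  B4: def={r} ue={e}
  B5: def={m,v} ue=∅
  B6: def={m,v} ue=∅
  B7: def={m} ue={e}
  B8: def={e} ue={e}

Backward fixpoint:
  B0: in=∅ out={m,r}
  B1: in={r} out=∅
  B2: in={m} out={e,m}
  B3: in={e,m} out={e,m}
  B4: in={e} out={e}
  B5: in={e} out={e,m}
  B6: in={e} out={e,m}
  B7: in={e} out={e,m}
  B8: in={e,m} out={m}

Interference:
  e — {i,m,r,v}
  i — {e,m}
  m — {e,i,r,v}
  r — {e,m,v}
  v — {e,m,r}

Registers:
  lower bound: {e,m,r,v} mutually conflict ⇒ χ ≥ 4
  4-colouring: r0={e}  r1={m}  r2={i,r}  r3={v}
  χ = 4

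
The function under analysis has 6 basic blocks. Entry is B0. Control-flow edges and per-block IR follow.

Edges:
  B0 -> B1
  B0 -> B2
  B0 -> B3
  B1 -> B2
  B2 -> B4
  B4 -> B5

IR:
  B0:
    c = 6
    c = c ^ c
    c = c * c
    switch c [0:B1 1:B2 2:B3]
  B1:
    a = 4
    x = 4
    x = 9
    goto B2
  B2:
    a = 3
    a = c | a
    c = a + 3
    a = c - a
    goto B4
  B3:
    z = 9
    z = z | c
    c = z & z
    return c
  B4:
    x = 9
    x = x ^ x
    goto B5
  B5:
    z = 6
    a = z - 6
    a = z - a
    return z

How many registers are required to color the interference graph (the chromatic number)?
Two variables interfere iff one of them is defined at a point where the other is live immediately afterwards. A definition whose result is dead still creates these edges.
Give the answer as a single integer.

Answer: 3

Working:
Block summaries:
  B0: def={c} ue=∅
  B1: def={a,x} ue=∅
  B2: def={a,c} ue={c}
  B3: def={c,z} ue={c}
  B4: def={x} ue=∅
  B5: def={a,z} ue=∅

Live sets:
  B0 li=∅ lo={c}
  B1 li={c} lo={c}
  B2 li={c} lo=∅
  B3 li={c} lo=∅
  B4 li=∅ lo=∅
  B5 li=∅ lo=∅

Conflict graph:
  a — {c,z}
  c — {a,x,z}
  x — {c}
  z — {a,c}

Registers:
  lower bound: {a,c,z} mutually conflict ⇒ χ ≥ 3
  3-colouring: c0={c}  c1={a,x}  c2={z}
  χ = 3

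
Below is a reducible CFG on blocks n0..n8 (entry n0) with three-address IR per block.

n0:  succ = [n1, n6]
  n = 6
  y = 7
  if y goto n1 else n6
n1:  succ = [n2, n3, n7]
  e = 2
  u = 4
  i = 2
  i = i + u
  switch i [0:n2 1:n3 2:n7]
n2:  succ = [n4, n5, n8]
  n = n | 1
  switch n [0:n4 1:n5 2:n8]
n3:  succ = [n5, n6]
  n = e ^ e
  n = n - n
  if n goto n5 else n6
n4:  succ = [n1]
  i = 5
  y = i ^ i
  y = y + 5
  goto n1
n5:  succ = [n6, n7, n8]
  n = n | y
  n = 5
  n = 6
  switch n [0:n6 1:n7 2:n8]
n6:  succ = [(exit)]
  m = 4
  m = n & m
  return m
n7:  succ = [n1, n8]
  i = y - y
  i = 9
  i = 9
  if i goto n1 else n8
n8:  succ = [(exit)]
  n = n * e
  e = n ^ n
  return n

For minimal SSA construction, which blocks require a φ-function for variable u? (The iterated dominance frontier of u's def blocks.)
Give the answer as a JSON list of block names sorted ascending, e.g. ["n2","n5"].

idom tree: n1←n0 n2←n1 n3←n1 n4←n2 n5←n1 n6←n0 n7←n1 n8←n1
Dom at joins:
  n1: preds {n0,n4,n7}: {n0} ∩ {n0,n1,n2,n4} ∩ {n0,n1,n7} = {n0}; idom=n0
  n5: preds {n2,n3}: {n0,n1,n2} ∩ {n0,n1,n3} = {n0,n1}; idom=n1
  n6: preds {n0,n3,n5}: {n0} ∩ {n0,n1,n3} ∩ {n0,n1,n5} = {n0}; idom=n0
  n7: preds {n1,n5}: {n0,n1} ∩ {n0,n1,n5} = {n0,n1}; idom=n1
  n8: preds {n2,n5,n7}: {n0,n1,n2} ∩ {n0,n1,n5} ∩ {n0,n1,n7} = {n0,n1}; idom=n1

Frontier:
  n1←n0: walk · to n0
  n1←n4: walk n4→n2→n1 to n0
  n1←n7: walk n7→n1 to n0
  n5←n2: walk n2 to n1
  n5←n3: walk n3 to n1
  n6←n0: walk · to n0
  n6←n3: walk n3→n1 to n0
  n6←n5: walk n5→n1 to n0
  n7←n1: walk · to n1
  n7←n5: walk n5 to n1
  n8←n2: walk n2 to n1
  n8←n5: walk n5 to n1
  n8←n7: walk n7 to n1
  n0 → ∅
  n1 → {n1,n6}
  n2 → {n1,n5,n8}
  n3 → {n5,n6}
  n4 → {n1}
  n5 → {n6,n7,n8}
  n6 → ∅
  n7 → {n1,n8}
  n8 → ∅

φ for u: defs {n1}
  DF⁺ = {n1,n6}

Answer: ["n1", "n6"]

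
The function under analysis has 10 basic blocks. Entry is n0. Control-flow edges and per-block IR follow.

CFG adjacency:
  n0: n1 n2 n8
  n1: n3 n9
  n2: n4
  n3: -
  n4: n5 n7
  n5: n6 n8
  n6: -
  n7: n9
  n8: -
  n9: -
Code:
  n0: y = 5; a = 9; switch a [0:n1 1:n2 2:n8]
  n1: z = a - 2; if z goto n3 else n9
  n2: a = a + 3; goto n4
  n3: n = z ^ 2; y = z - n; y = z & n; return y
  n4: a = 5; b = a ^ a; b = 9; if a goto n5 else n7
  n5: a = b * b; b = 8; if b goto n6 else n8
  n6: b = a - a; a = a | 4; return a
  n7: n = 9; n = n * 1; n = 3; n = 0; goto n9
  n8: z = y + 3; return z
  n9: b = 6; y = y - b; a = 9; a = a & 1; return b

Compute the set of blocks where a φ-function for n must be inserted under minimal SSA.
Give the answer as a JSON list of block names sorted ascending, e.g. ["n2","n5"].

Answer: ["n9"]

Analysis:
idom tree: n1←n0 n2←n0 n3←n1 n4←n2 n5←n4 n6←n5 n7←n4 n8←n0 n9←n0
Dom∩ at merges:
  n8: preds {n0,n5}: {n0} ∩ {n0,n2,n4,n5} = {n0}; idom=n0
  n9: preds {n1,n7}: {n0,n1} ∩ {n0,n2,n4,n7} = {n0}; idom=n0

Frontier:
  join n8 pred n0: · stop@n0
  join n8 pred n5: n5→n4→n2 stop@n0
  join n9 pred n1: n1 stop@n0
  join n9 pred n7: n7→n4→n2 stop@n0
  n0 → ∅
  n1 → {n9}
  n2 → {n8,n9}
  n3 → ∅
  n4 → {n8,n9}
  n5 → {n8}
  n6 → ∅
  n7 → {n9}
  n8 → ∅
  n9 → ∅

φ for n: defs {n3,n7}
  DF⁺ = {n9}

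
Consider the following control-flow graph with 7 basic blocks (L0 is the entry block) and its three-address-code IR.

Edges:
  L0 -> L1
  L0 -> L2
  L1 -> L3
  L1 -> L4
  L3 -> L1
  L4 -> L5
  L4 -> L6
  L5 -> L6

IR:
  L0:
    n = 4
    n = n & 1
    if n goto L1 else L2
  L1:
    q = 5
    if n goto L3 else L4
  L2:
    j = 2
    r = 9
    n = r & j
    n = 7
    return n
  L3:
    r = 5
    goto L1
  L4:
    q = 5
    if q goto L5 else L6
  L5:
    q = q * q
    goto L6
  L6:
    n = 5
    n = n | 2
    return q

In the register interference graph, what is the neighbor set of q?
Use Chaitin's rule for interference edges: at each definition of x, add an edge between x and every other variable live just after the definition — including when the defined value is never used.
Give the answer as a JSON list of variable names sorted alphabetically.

Answer: ["n"]

Analysis:
Per-block:
  L0 def {n} use ∅
  L1 def {q} use {n}
  L2 def {j,n,r} use ∅
  L3 def {r} use ∅
  L4 def {q} use ∅
  L5 def {q} use {q}
  L6 def {n} use {q}

Backward fixpoint:
  live L0: ∅→{n}
  live L1: {n}→{n}
  live L2: ∅→∅
  live L3: {n}→{n}
  live L4: ∅→{q}
  live L5: {q}→{q}
  live L6: {q}→∅

Conflict graph:
  j↔{r}
  n↔{q,r}
  q↔{n}
  r↔{j,n}

N(q) = ["n"]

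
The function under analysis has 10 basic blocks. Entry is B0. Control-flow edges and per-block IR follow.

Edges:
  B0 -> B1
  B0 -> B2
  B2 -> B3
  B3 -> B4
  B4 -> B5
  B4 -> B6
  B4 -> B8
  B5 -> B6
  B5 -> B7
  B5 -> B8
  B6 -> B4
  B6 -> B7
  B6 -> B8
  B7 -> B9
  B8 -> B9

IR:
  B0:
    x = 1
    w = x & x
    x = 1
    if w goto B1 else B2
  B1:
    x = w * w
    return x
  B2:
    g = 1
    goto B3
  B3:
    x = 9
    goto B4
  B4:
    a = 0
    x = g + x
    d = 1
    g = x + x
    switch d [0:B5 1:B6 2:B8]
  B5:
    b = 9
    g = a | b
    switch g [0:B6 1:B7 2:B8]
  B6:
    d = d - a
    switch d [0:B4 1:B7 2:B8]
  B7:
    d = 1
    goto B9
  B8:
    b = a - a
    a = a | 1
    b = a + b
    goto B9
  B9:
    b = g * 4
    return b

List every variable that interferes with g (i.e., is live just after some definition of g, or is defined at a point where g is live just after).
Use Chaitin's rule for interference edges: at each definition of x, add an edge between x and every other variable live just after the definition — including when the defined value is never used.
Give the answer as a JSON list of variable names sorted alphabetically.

Answer: ["a", "b", "d", "x"]

Analysis:
Per-block:
  B0: def={w,x} ue=∅
  B1: def={x} ue={w}
  B2: def={g} ue=∅
  B3: def={x} ue=∅
  B4: def={a,d,g,x} ue={g,x}
  B5: def={b,g} ue={a}
  B6: def={d} ue={a,d}
  B7: def={d} ue=∅
  B8: def={a,b} ue={a}
  B9: def={b} ue={g}

Liveness:
  B0 li=∅ lo={w}
  B1 li={w} lo=∅
  B2 li=∅ lo={g}
  B3 li={g} lo={g,x}
  B4 li={g,x} lo={a,d,g,x}
  B5 li={a,d,x} lo={a,d,g,x}
  B6 li={a,d,g,x} lo={a,g,x}
  B7 li={g} lo={g}
  B8 li={a,g} lo={g}
  B9 li={g} lo=∅

Interference:
  a: {b,d,g,x}
  b: {a,d,g,x}
  d: {a,b,g,x}
  g: {a,b,d,x}
  w: {x}
  x: {a,b,d,g,w}

N(g) = ["a", "b", "d", "x"]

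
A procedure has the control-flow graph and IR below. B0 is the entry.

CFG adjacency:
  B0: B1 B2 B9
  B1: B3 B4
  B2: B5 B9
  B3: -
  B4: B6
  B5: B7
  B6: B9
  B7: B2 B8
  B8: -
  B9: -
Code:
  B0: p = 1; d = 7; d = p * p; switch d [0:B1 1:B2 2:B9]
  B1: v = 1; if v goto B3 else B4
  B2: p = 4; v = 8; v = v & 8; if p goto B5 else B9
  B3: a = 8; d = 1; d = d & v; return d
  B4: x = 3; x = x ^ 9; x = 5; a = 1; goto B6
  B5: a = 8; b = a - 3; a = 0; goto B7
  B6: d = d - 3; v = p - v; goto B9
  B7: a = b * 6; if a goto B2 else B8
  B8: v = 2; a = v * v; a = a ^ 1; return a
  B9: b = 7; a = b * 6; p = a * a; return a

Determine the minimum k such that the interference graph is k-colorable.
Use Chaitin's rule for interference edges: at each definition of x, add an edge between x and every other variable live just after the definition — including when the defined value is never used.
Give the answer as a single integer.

Answer: 4

Derivation:
Block summaries:
  B0: {d,p} / ∅
  B1: {v} / ∅
  B2: {p,v} / ∅
  B3: {a,d} / {v}
  B4: {a,x} / ∅
  B5: {a,b} / ∅
  B6: {d,v} / {d,p,v}
  B7: {a} / {b}
  B8: {a,v} / ∅
  B9: {a,b,p} / ∅

Live sets:
  B0: in=∅ out={d,p}
  B1: in={d,p} out={d,p,v}
  B2: in=∅ out=∅
  B3: in={v} out=∅
  B4: in={d,p,v} out={d,p,v}
  B5: in=∅ out={b}
  B6: in={d,p,v} out=∅
  B7: in={b} out=∅
  B8: in=∅ out=∅
  B9: in=∅ out=∅

Conflict graph:
  a↔{b,d,p,v}
  b↔{a}
  d↔{a,p,v,x}
  p↔{a,d,v,x}
  v↔{a,d,p,x}
  x↔{d,p,v}

Colouring:
  clique {a,d,p,v} ⇒ need ≥ 4
  4-colouring: r0={a,x}  r1={b,d}  r2={p}  r3={v}
  χ = 4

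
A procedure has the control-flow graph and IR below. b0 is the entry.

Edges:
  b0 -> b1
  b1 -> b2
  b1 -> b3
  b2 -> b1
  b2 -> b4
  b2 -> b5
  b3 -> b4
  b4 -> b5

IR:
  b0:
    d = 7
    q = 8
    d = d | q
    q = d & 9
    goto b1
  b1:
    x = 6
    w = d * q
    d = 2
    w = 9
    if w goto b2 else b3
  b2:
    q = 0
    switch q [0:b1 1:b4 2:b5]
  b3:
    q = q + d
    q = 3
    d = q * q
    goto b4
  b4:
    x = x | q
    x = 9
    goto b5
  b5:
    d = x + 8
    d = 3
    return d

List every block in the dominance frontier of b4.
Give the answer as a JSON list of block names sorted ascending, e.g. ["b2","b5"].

idom tree: b1←b0 b2←b1 b3←b1 b4←b1 b5←b1
Dom∩ at merges:
  b1: preds {b0,b2}: {b0} ∩ {b0,b1,b2} = {b0}; idom=b0
  b4: preds {b2,b3}: {b0,b1,b2} ∩ {b0,b1,b3} = {b0,b1}; idom=b1
  b5: preds {b2,b4}: {b0,b1,b2} ∩ {b0,b1,b4} = {b0,b1}; idom=b1

DF walk-up:
  b1←b0: walk · to b0
  b1←b2: walk b2→b1 to b0
  b4←b2: walk b2 to b1
  b4←b3: walk b3 to b1
  b5←b2: walk b2 to b1
  b5←b4: walk b4 to b1
  b0: DF=∅
  b1: DF={b1}
  b2: DF={b1,b4,b5}
  b3: DF={b4}
  b4: DF={b5}
  b5: DF=∅

DF(b4) = ["b5"]

Answer: ["b5"]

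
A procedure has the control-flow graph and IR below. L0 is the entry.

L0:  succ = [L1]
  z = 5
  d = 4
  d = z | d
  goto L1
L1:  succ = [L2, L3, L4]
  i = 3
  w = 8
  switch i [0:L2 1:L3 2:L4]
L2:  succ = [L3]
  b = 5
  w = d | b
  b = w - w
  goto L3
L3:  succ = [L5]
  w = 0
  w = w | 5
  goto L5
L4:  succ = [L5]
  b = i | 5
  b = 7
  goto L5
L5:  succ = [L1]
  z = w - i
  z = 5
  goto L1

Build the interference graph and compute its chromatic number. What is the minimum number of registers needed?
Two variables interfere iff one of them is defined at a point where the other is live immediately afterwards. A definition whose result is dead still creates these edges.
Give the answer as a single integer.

Answer: 4

Working:
Block summaries:
  L0: def={d,z} ue=∅
  L1: def={i,w} ue=∅
  L2: def={b,w} ue={d}
  L3: def={w} ue=∅
  L4: def={b} ue={i}
  L5: def={z} ue={i,w}

Liveness:
  L0 li=∅ lo={d}
  L1 li={d} lo={d,i,w}
  L2 li={d,i} lo={d,i}
  L3 li={d,i} lo={d,i,w}
  L4 li={d,i,w} lo={d,i,w}
  L5 li={d,i,w} lo={d}

Interference:
  b — {d,i,w}
  d — {b,i,w,z}
  i — {b,d,w}
  w — {b,d,i}
  z — {d}

Registers:
  clique {b,d,i,w} ⇒ need ≥ 4
  assign b→r1 d→r0 i→r2 w→r3 z→r1 — no edge inside a register ⇒ χ ≤ 4
  χ = 4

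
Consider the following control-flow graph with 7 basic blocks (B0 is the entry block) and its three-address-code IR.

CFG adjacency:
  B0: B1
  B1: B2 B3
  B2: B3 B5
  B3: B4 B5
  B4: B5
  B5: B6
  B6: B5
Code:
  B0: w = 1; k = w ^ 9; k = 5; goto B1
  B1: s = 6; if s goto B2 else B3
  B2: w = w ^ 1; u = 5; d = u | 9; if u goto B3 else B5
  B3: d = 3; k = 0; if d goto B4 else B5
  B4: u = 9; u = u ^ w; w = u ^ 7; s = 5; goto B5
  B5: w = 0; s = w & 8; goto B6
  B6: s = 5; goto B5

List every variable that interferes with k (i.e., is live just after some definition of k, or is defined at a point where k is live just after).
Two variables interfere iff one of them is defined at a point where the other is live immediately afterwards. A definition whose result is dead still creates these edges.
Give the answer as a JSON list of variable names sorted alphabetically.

def/use:
  B0: {k,w} / ∅
  B1: {s} / ∅
  B2: {d,u,w} / {w}
  B3: {d,k} / ∅
  B4: {s,u,w} / {w}
  B5: {s,w} / ∅
  B6: {s} / ∅

Backward fixpoint:
  B0: in=∅ out={w}
  B1: in={w} out={w}
  B2: in={w} out={w}
  B3: in={w} out={w}
  B4: in={w} out=∅
  B5: in=∅ out=∅
  B6: in=∅ out=∅

Conflict graph:
  d — {k,u,w}
  k — {d,w}
  s — {w}
  u — {d,w}
  w — {d,k,s,u}

N(k) = ["d", "w"]

Answer: ["d", "w"]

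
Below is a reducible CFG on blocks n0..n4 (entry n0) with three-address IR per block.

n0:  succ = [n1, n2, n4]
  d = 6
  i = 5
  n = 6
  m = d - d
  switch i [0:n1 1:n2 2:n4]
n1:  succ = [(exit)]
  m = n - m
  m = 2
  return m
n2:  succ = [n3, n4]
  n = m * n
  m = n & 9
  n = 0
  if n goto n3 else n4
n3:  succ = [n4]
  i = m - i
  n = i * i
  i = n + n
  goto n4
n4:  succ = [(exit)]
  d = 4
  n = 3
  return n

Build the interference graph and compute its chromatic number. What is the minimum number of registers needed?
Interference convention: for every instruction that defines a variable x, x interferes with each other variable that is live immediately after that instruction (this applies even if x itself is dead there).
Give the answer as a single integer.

Answer: 3

Working:
Per-block:
  n0: def={d,i,m,n} ue=∅
  n1: def={m} ue={m,n}
  n2: def={m,n} ue={m,n}
  n3: def={i,n} ue={i,m}
  n4: def={d,n} ue=∅

Backward fixpoint:
  n0 li=∅ lo={i,m,n}
  n1 li={m,n} lo=∅
  n2 li={i,m,n} lo={i,m}
  n3 li={i,m} lo=∅
  n4 li=∅ lo=∅

Conflict graph:
  d↔{i,n}
  i↔{d,m,n}
  m↔{i,n}
  n↔{d,i,m}

Registers:
  lower bound: {d,i,n} mutually conflict ⇒ χ ≥ 3
  3-colouring: r0={i}  r1={n}  r2={d,m}
  χ = 3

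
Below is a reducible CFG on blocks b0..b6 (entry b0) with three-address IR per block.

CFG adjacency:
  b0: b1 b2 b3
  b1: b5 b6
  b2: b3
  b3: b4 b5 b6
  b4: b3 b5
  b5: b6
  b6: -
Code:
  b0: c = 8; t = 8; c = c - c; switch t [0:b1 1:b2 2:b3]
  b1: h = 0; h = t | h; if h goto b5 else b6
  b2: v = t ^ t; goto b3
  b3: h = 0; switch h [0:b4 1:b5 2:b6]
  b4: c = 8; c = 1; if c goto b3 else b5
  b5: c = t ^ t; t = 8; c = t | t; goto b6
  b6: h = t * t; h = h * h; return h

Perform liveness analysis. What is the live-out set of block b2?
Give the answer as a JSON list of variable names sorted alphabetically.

Per-block:
  b0 def {c,t} use ∅
  b1 def {h} use {t}
  b2 def {v} use {t}
  b3 def {h} use ∅
  b4 def {c} use ∅
  b5 def {c,t} use {t}
  b6 def {h} use {t}

Liveness:
  b0 li=∅ lo={t}
  b1 li={t} lo={t}
  b2 li={t} lo={t}
  b3 li={t} lo={t}
  b4 li={t} lo={t}
  b5 li={t} lo={t}
  b6 li={t} lo=∅

live-out(b2) = ["t"]

Answer: ["t"]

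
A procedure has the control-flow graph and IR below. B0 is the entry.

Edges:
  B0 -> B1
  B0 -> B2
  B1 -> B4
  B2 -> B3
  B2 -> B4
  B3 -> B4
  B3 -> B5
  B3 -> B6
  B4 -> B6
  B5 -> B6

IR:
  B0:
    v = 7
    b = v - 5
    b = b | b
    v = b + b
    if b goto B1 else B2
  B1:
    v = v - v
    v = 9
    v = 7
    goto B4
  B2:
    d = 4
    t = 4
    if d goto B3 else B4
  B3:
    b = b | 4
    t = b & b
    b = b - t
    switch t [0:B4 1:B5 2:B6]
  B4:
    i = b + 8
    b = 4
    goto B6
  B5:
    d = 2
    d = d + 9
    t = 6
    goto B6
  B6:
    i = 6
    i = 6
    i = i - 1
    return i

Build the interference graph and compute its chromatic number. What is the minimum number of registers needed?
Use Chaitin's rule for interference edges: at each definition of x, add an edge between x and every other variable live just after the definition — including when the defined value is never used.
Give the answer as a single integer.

Per-block:
  B0 def {b,v} use ∅
  B1 def {v} use {v}
  B2 def {d,t} use ∅
  B3 def {b,t} use {b}
  B4 def {b,i} use {b}
  B5 def {d,t} use ∅
  B6 def {i} use ∅

Live sets:
  B0: in=∅ out={b,v}
  B1: in={b,v} out={b}
  B2: in={b} out={b}
  B3: in={b} out={b}
  B4: in={b} out=∅
  B5: in=∅ out=∅
  B6: in=∅ out=∅

Interfere edges:
  b: {d,t,v}
  d: {b,t}
  i: ∅
  t: {b,d}
  v: {b}

Chromatic number:
  clique {b,d,t} ⇒ need ≥ 3
  3-colouring: R0={b,i}  R1={d,v}  R2={t}
  χ = 3

Answer: 3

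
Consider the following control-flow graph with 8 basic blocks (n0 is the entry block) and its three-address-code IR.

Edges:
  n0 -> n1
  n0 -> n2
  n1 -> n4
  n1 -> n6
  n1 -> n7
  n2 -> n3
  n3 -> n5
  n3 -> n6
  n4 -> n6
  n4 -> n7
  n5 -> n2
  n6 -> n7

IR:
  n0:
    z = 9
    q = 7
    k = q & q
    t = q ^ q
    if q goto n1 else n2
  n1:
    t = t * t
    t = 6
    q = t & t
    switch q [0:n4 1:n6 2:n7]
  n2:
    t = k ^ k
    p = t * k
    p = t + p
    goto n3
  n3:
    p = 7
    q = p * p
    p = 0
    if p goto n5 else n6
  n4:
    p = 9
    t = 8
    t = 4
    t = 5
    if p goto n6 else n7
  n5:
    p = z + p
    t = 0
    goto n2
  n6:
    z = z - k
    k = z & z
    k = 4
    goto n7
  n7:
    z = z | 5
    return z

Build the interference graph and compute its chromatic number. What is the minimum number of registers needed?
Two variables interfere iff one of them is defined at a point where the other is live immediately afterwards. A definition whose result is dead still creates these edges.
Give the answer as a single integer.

Answer: 4

Working:
Block summaries:
  n0: {k,q,t,z} / ∅
  n1: {q,t} / {t}
  n2: {p,t} / {k}
  n3: {p,q} / ∅
  n4: {p,t} / ∅
  n5: {p,t} / {p,z}
  n6: {k,z} / {k,z}
  n7: {z} / {z}

Backward fixpoint:
  live n0: ∅→{k,t,z}
  live n1: {k,t,z}→{k,z}
  live n2: {k,z}→{k,z}
  live n3: {k,z}→{k,p,z}
  live n4: {k,z}→{k,z}
  live n5: {k,p,z}→{k,z}
  live n6: {k,z}→{z}
  live n7: {z}→∅

Conflict graph:
  k↔{p,q,t,z}
  p↔{k,t,z}
  q↔{k,t,z}
  t↔{k,p,q,z}
  z↔{k,p,q,t}

Chromatic number:
  lower bound: {k,p,t,z} mutually conflict ⇒ χ ≥ 4
  4-colouring: r0={k}  r1={t}  r2={z}  r3={p,q}
  χ = 4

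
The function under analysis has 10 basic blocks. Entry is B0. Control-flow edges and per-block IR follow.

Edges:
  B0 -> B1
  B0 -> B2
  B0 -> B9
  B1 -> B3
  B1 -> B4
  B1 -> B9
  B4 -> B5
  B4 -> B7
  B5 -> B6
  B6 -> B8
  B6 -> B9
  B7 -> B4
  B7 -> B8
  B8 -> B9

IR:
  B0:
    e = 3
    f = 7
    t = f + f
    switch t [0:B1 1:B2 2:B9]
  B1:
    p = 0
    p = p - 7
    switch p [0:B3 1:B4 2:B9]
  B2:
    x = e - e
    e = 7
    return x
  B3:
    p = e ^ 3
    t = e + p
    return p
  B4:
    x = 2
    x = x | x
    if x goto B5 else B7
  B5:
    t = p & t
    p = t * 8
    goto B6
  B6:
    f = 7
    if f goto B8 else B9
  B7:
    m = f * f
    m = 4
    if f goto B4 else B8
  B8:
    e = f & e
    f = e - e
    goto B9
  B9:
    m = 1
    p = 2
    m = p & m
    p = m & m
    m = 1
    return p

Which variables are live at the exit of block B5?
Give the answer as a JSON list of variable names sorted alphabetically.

Block summaries:
  B0: def={e,f,t} ue=∅
  B1: def={p} ue=∅
  B2: def={e,x} ue={e}
  B3: def={p,t} ue={e}
  B4: def={x} ue=∅
  B5: def={p,t} ue={p,t}
  B6: def={f} ue=∅
  B7: def={m} ue={f}
  B8: def={e,f} ue={e,f}
  B9: def={m,p} ue=∅

Liveness:
  B0: in=∅ out={e,f,t}
  B1: in={e,f,t} out={e,f,p,t}
  B2: in={e} out=∅
  B3: in={e} out=∅
  B4: in={e,f,p,t} out={e,f,p,t}
  B5: in={e,p,t} out={e}
  B6: in={e} out={e,f}
  B7: in={e,f,p,t} out={e,f,p,t}
  B8: in={e,f} out=∅
  B9: in=∅ out=∅

live-out(B5) = ["e"]

Answer: ["e"]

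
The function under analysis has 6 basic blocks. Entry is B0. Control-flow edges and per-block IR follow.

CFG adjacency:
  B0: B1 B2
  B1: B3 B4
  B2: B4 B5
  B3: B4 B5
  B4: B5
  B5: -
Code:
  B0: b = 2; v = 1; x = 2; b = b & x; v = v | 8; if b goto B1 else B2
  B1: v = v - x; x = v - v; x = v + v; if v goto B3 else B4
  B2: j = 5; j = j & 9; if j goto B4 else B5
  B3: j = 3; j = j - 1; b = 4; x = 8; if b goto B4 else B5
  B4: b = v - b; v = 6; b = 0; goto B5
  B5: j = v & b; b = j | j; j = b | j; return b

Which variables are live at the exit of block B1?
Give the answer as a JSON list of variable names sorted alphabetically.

Per-block:
  B0: {b,v,x} / ∅
  B1: {v,x} / {v,x}
  B2: {j} / ∅
  B3: {b,j,x} / ∅
  B4: {b,v} / {b,v}
  B5: {b,j} / {b,v}

Liveness:
  live B0: ∅→{b,v,x}
  live B1: {b,v,x}→{b,v}
  live B2: {b,v}→{b,v}
  live B3: {v}→{b,v}
  live B4: {b,v}→{b,v}
  live B5: {b,v}→∅

live-out(B1) = ["b", "v"]

Answer: ["b", "v"]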